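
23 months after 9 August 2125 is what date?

July 9, 2127

Adding 23 months from August 9, 2125.
month 8 + 23 = 31, which is month 7 of year 2127 → July 2127.
Day 9 is valid in July, giving July 9, 2127.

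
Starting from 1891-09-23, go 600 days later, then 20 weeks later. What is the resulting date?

October 2, 1893

Advancing 600 days from September 23, 1891:
September has 30 days, so 30 − 23 = 7 days remain after September 23, 1891; 600 − 7 = 593 left.
October 1891 has 31 days: 593 − 31 = 562 left.
November 1891 has 30 days: 562 − 30 = 532 left.
December 1891 has 31 days: 532 − 31 = 501 left.
January 1892 has 31 days: 501 − 31 = 470 left.
February 1892 has 29 days (1892 is a leap year): 470 − 29 = 441 left.
March 1892 has 31 days: 441 − 31 = 410 left.
April 1892 has 30 days: 410 − 30 = 380 left.
May 1892 has 31 days: 380 − 31 = 349 left.
June 1892 has 30 days: 349 − 30 = 319 left.
July 1892 has 31 days: 319 − 31 = 288 left.
August 1892 has 31 days: 288 − 31 = 257 left.
September 1892 has 30 days: 257 − 30 = 227 left.
October 1892 has 31 days: 227 − 31 = 196 left.
November 1892 has 30 days: 196 − 30 = 166 left.
December 1892 has 31 days: 166 − 31 = 135 left.
January 1893 has 31 days: 135 − 31 = 104 left.
February 1893 has 28 days (1893 is not a leap year): 104 − 28 = 76 left.
March 1893 has 31 days: 76 − 31 = 45 left.
April 1893 has 30 days: 45 − 30 = 15 left.
15 days into May 1893 → May 15, 1893.
Counting forward 20 weeks (= 140 days) from May 15, 1893:
May has 31 days, so 31 − 15 = 16 days remain after May 15, 1893; 140 − 16 = 124 left.
June 1893 has 30 days: 124 − 30 = 94 left.
July 1893 has 31 days: 94 − 31 = 63 left.
August 1893 has 31 days: 63 − 31 = 32 left.
September 1893 has 30 days: 32 − 30 = 2 left.
2 days into October 1893 → October 2, 1893.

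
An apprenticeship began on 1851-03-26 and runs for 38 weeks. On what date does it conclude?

Advancing 38 weeks = 266 days from March 26, 1851.
March has 31 days, so 31 − 26 = 5 days remain after March 26, 1851; 266 − 5 = 261 left.
April 1851 has 30 days: 261 − 30 = 231 left.
May 1851 has 31 days: 231 − 31 = 200 left.
June 1851 has 30 days: 200 − 30 = 170 left.
July 1851 has 31 days: 170 − 31 = 139 left.
August 1851 has 31 days: 139 − 31 = 108 left.
September 1851 has 30 days: 108 − 30 = 78 left.
October 1851 has 31 days: 78 − 31 = 47 left.
November 1851 has 30 days: 47 − 30 = 17 left.
17 days into December 1851 → December 17, 1851.

December 17, 1851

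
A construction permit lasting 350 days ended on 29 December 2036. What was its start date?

January 14, 2036

Going back 350 days from December 29, 2036.
Going back 29 days from December 29, 2036 reaches the end of the previous month; 350 − 29 = 321 left.
November 2036 has 30 days: 321 − 30 = 291 left.
October 2036 has 31 days: 291 − 31 = 260 left.
September 2036 has 30 days: 260 − 30 = 230 left.
August 2036 has 31 days: 230 − 31 = 199 left.
July 2036 has 31 days: 199 − 31 = 168 left.
June 2036 has 30 days: 168 − 30 = 138 left.
May 2036 has 31 days: 138 − 31 = 107 left.
April 2036 has 30 days: 107 − 30 = 77 left.
March 2036 has 31 days: 77 − 31 = 46 left.
February 2036 has 29 days (2036 is a leap year): 46 − 29 = 17 left.
January 2036 has 31 days; 31 − 17 = 14 → January 14, 2036.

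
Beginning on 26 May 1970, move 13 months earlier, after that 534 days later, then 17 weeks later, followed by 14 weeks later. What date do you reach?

Subtracting 13 months from May 26, 1970:
month 5 − 13 = -8, which is month 4 of year 1969 → April 1969.
Day 26 is valid in April, giving April 26, 1969.
Advancing 534 days from April 26, 1969:
April has 30 days, so 30 − 26 = 4 days remain after April 26, 1969; 534 − 4 = 530 left.
May 1969 has 31 days: 530 − 31 = 499 left.
June 1969 has 30 days: 499 − 30 = 469 left.
July 1969 has 31 days: 469 − 31 = 438 left.
August 1969 has 31 days: 438 − 31 = 407 left.
September 1969 has 30 days: 407 − 30 = 377 left.
October 1969 has 31 days: 377 − 31 = 346 left.
November 1969 has 30 days: 346 − 30 = 316 left.
December 1969 has 31 days: 316 − 31 = 285 left.
January 1970 has 31 days: 285 − 31 = 254 left.
February 1970 has 28 days (1970 is not a leap year): 254 − 28 = 226 left.
March 1970 has 31 days: 226 − 31 = 195 left.
April 1970 has 30 days: 195 − 30 = 165 left.
May 1970 has 31 days: 165 − 31 = 134 left.
June 1970 has 30 days: 134 − 30 = 104 left.
July 1970 has 31 days: 104 − 31 = 73 left.
August 1970 has 31 days: 73 − 31 = 42 left.
September 1970 has 30 days: 42 − 30 = 12 left.
12 days into October 1970 → October 12, 1970.
Advancing 17 weeks (= 119 days) from October 12, 1970:
October has 31 days, so 31 − 12 = 19 days remain after October 12, 1970; 119 − 19 = 100 left.
November 1970 has 30 days: 100 − 30 = 70 left.
December 1970 has 31 days: 70 − 31 = 39 left.
January 1971 has 31 days: 39 − 31 = 8 left.
8 days into February 1971 → February 8, 1971.
Adding 14 weeks (= 98 days) from February 8, 1971:
February has 28 days, so 28 − 8 = 20 days remain after February 8, 1971; 98 − 20 = 78 left.
March 1971 has 31 days: 78 − 31 = 47 left.
April 1971 has 30 days: 47 − 30 = 17 left.
17 days into May 1971 → May 17, 1971.

May 17, 1971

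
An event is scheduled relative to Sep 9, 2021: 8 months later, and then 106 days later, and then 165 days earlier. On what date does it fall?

March 11, 2022

Advancing 8 months from September 9, 2021:
month 9 + 8 = 17, which is month 5 of year 2022 → May 2022.
Day 9 is valid in May, giving May 9, 2022.
Advancing 106 days from May 9, 2022:
May has 31 days, so 31 − 9 = 22 days remain after May 9, 2022; 106 − 22 = 84 left.
June 2022 has 30 days: 84 − 30 = 54 left.
July 2022 has 31 days: 54 − 31 = 23 left.
23 days into August 2022 → August 23, 2022.
Subtracting 165 days from August 23, 2022:
Going back 23 days from August 23, 2022 reaches the end of the previous month; 165 − 23 = 142 left.
July 2022 has 31 days: 142 − 31 = 111 left.
June 2022 has 30 days: 111 − 30 = 81 left.
May 2022 has 31 days: 81 − 31 = 50 left.
April 2022 has 30 days: 50 − 30 = 20 left.
March 2022 has 31 days; 31 − 20 = 11 → March 11, 2022.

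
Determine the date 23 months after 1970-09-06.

August 6, 1972

Adding 23 months from September 6, 1970.
month 9 + 23 = 32, which is month 8 of year 1972 → August 1972.
Day 6 is valid in August, giving August 6, 1972.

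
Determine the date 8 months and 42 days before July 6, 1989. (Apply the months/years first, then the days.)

Subtracting 8 months and 42 days from July 6, 1989: first the month/year part, then the days.
month 7 − 8 = -1, which is month 11 of year 1988 → November 1988.
Day 6 is valid in November, giving November 6, 1988.
Now subtract 42 days from November 6, 1988.
Going back 6 days from November 6, 1988 reaches the end of the previous month; 42 − 6 = 36 left.
October 1988 has 31 days: 36 − 31 = 5 left.
September 1988 has 30 days; 30 − 5 = 25 → September 25, 1988.

September 25, 1988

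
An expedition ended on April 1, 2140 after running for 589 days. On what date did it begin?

Going back 589 days from April 1, 2140.
Going back 1 day from April 1, 2140 reaches the end of the previous month; 589 − 1 = 588 left.
March 2140 has 31 days: 588 − 31 = 557 left.
February 2140 has 29 days (2140 is a leap year): 557 − 29 = 528 left.
January 2140 has 31 days: 528 − 31 = 497 left.
December 2139 has 31 days: 497 − 31 = 466 left.
November 2139 has 30 days: 466 − 30 = 436 left.
October 2139 has 31 days: 436 − 31 = 405 left.
September 2139 has 30 days: 405 − 30 = 375 left.
August 2139 has 31 days: 375 − 31 = 344 left.
July 2139 has 31 days: 344 − 31 = 313 left.
June 2139 has 30 days: 313 − 30 = 283 left.
May 2139 has 31 days: 283 − 31 = 252 left.
April 2139 has 30 days: 252 − 30 = 222 left.
March 2139 has 31 days: 222 − 31 = 191 left.
February 2139 has 28 days (2139 is not a leap year): 191 − 28 = 163 left.
January 2139 has 31 days: 163 − 31 = 132 left.
December 2138 has 31 days: 132 − 31 = 101 left.
November 2138 has 30 days: 101 − 30 = 71 left.
October 2138 has 31 days: 71 − 31 = 40 left.
September 2138 has 30 days: 40 − 30 = 10 left.
August 2138 has 31 days; 31 − 10 = 21 → August 21, 2138.

August 21, 2138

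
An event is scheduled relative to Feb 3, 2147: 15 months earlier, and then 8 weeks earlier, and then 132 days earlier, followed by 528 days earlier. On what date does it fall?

November 18, 2143

Subtracting 15 months from February 3, 2147:
month 2 − 15 = -13, which is month 11 of year 2145 → November 2145.
Day 3 is valid in November, giving November 3, 2145.
Counting back 8 weeks (= 56 days) from November 3, 2145:
Going back 3 days from November 3, 2145 reaches the end of the previous month; 56 − 3 = 53 left.
October 2145 has 31 days: 53 − 31 = 22 left.
September 2145 has 30 days; 30 − 22 = 8 → September 8, 2145.
Going back 132 days from September 8, 2145:
Going back 8 days from September 8, 2145 reaches the end of the previous month; 132 − 8 = 124 left.
August 2145 has 31 days: 124 − 31 = 93 left.
July 2145 has 31 days: 93 − 31 = 62 left.
June 2145 has 30 days: 62 − 30 = 32 left.
May 2145 has 31 days: 32 − 31 = 1 left.
April 2145 has 30 days; 30 − 1 = 29 → April 29, 2145.
Going back 528 days from April 29, 2145:
Going back 29 days from April 29, 2145 reaches the end of the previous month; 528 − 29 = 499 left.
March 2145 has 31 days: 499 − 31 = 468 left.
February 2145 has 28 days (2145 is not a leap year): 468 − 28 = 440 left.
January 2145 has 31 days: 440 − 31 = 409 left.
December 2144 has 31 days: 409 − 31 = 378 left.
November 2144 has 30 days: 378 − 30 = 348 left.
October 2144 has 31 days: 348 − 31 = 317 left.
September 2144 has 30 days: 317 − 30 = 287 left.
August 2144 has 31 days: 287 − 31 = 256 left.
July 2144 has 31 days: 256 − 31 = 225 left.
June 2144 has 30 days: 225 − 30 = 195 left.
May 2144 has 31 days: 195 − 31 = 164 left.
April 2144 has 30 days: 164 − 30 = 134 left.
March 2144 has 31 days: 134 − 31 = 103 left.
February 2144 has 29 days (2144 is a leap year): 103 − 29 = 74 left.
January 2144 has 31 days: 74 − 31 = 43 left.
December 2143 has 31 days: 43 − 31 = 12 left.
November 2143 has 30 days; 30 − 12 = 18 → November 18, 2143.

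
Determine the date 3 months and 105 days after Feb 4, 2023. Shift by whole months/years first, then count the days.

Adding 3 months and 105 days from February 4, 2023: first the month/year part, then the days.
month 2 + 3 = 5 → May 2023.
Day 4 is valid in May, giving May 4, 2023.
Now add 105 days from May 4, 2023.
May has 31 days, so 31 − 4 = 27 days remain after May 4, 2023; 105 − 27 = 78 left.
June 2023 has 30 days: 78 − 30 = 48 left.
July 2023 has 31 days: 48 − 31 = 17 left.
17 days into August 2023 → August 17, 2023.

August 17, 2023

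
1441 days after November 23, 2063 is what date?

November 3, 2067

Adding 1441 days from November 23, 2063.
November has 30 days, so 30 − 23 = 7 days remain after November 23, 2063; 1441 − 7 = 1434 left.
December 2063 has 31 days: 1434 − 31 = 1403 left.
January 2064 has 31 days: 1403 − 31 = 1372 left.
February 2064 has 29 days (2064 is a leap year): 1372 − 29 = 1343 left.
March 2064 has 31 days: 1343 − 31 = 1312 left.
April 2064 has 30 days: 1312 − 30 = 1282 left.
May 2064 has 31 days: 1282 − 31 = 1251 left.
June 2064 has 30 days: 1251 − 30 = 1221 left.
July 2064 has 31 days: 1221 − 31 = 1190 left.
August 2064 has 31 days: 1190 − 31 = 1159 left.
September 2064 has 30 days: 1159 − 30 = 1129 left.
October 2064 has 31 days: 1129 − 31 = 1098 left.
November 2064 has 30 days: 1098 − 30 = 1068 left.
December 2064 has 31 days: 1068 − 31 = 1037 left.
January 2065 has 31 days: 1037 − 31 = 1006 left.
February 2065 has 28 days (2065 is not a leap year): 1006 − 28 = 978 left.
March 2065 has 31 days: 978 − 31 = 947 left.
April 2065 has 30 days: 947 − 30 = 917 left.
May 2065 has 31 days: 917 − 31 = 886 left.
June 2065 has 30 days: 886 − 30 = 856 left.
July 2065 has 31 days: 856 − 31 = 825 left.
August 2065 has 31 days: 825 − 31 = 794 left.
September 2065 has 30 days: 794 − 30 = 764 left.
October 2065 has 31 days: 764 − 31 = 733 left.
November 2065 has 30 days: 733 − 30 = 703 left.
December 2065 has 31 days: 703 − 31 = 672 left.
January 2066 has 31 days: 672 − 31 = 641 left.
February 2066 has 28 days (2066 is not a leap year): 641 − 28 = 613 left.
March 2066 has 31 days: 613 − 31 = 582 left.
April 2066 has 30 days: 582 − 30 = 552 left.
May 2066 has 31 days: 552 − 31 = 521 left.
June 2066 has 30 days: 521 − 30 = 491 left.
July 2066 has 31 days: 491 − 31 = 460 left.
August 2066 has 31 days: 460 − 31 = 429 left.
September 2066 has 30 days: 429 − 30 = 399 left.
October 2066 has 31 days: 399 − 31 = 368 left.
November 2066 has 30 days: 368 − 30 = 338 left.
December 2066 has 31 days: 338 − 31 = 307 left.
January 2067 has 31 days: 307 − 31 = 276 left.
February 2067 has 28 days (2067 is not a leap year): 276 − 28 = 248 left.
March 2067 has 31 days: 248 − 31 = 217 left.
April 2067 has 30 days: 217 − 30 = 187 left.
May 2067 has 31 days: 187 − 31 = 156 left.
June 2067 has 30 days: 156 − 30 = 126 left.
July 2067 has 31 days: 126 − 31 = 95 left.
August 2067 has 31 days: 95 − 31 = 64 left.
September 2067 has 30 days: 64 − 30 = 34 left.
October 2067 has 31 days: 34 − 31 = 3 left.
3 days into November 2067 → November 3, 2067.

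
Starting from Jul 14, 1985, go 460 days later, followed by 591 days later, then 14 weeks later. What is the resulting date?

September 5, 1988

Advancing 460 days from July 14, 1985:
July has 31 days, so 31 − 14 = 17 days remain after July 14, 1985; 460 − 17 = 443 left.
August 1985 has 31 days: 443 − 31 = 412 left.
September 1985 has 30 days: 412 − 30 = 382 left.
October 1985 has 31 days: 382 − 31 = 351 left.
November 1985 has 30 days: 351 − 30 = 321 left.
December 1985 has 31 days: 321 − 31 = 290 left.
January 1986 has 31 days: 290 − 31 = 259 left.
February 1986 has 28 days (1986 is not a leap year): 259 − 28 = 231 left.
March 1986 has 31 days: 231 − 31 = 200 left.
April 1986 has 30 days: 200 − 30 = 170 left.
May 1986 has 31 days: 170 − 31 = 139 left.
June 1986 has 30 days: 139 − 30 = 109 left.
July 1986 has 31 days: 109 − 31 = 78 left.
August 1986 has 31 days: 78 − 31 = 47 left.
September 1986 has 30 days: 47 − 30 = 17 left.
17 days into October 1986 → October 17, 1986.
Adding 591 days from October 17, 1986:
October has 31 days, so 31 − 17 = 14 days remain after October 17, 1986; 591 − 14 = 577 left.
November 1986 has 30 days: 577 − 30 = 547 left.
December 1986 has 31 days: 547 − 31 = 516 left.
January 1987 has 31 days: 516 − 31 = 485 left.
February 1987 has 28 days (1987 is not a leap year): 485 − 28 = 457 left.
March 1987 has 31 days: 457 − 31 = 426 left.
April 1987 has 30 days: 426 − 30 = 396 left.
May 1987 has 31 days: 396 − 31 = 365 left.
June 1987 has 30 days: 365 − 30 = 335 left.
July 1987 has 31 days: 335 − 31 = 304 left.
August 1987 has 31 days: 304 − 31 = 273 left.
September 1987 has 30 days: 273 − 30 = 243 left.
October 1987 has 31 days: 243 − 31 = 212 left.
November 1987 has 30 days: 212 − 30 = 182 left.
December 1987 has 31 days: 182 − 31 = 151 left.
January 1988 has 31 days: 151 − 31 = 120 left.
February 1988 has 29 days (1988 is a leap year): 120 − 29 = 91 left.
March 1988 has 31 days: 91 − 31 = 60 left.
April 1988 has 30 days: 60 − 30 = 30 left.
30 days into May 1988 → May 30, 1988.
Advancing 14 weeks (= 98 days) from May 30, 1988:
May has 31 days, so 31 − 30 = 1 day remains after May 30, 1988; 98 − 1 = 97 left.
June 1988 has 30 days: 97 − 30 = 67 left.
July 1988 has 31 days: 67 − 31 = 36 left.
August 1988 has 31 days: 36 − 31 = 5 left.
5 days into September 1988 → September 5, 1988.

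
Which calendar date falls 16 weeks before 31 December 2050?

September 10, 2050

Subtracting 16 weeks = 112 days from December 31, 2050.
Going back 31 days from December 31, 2050 reaches the end of the previous month; 112 − 31 = 81 left.
November 2050 has 30 days: 81 − 30 = 51 left.
October 2050 has 31 days: 51 − 31 = 20 left.
September 2050 has 30 days; 30 − 20 = 10 → September 10, 2050.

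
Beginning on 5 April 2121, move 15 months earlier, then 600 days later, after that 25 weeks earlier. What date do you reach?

Subtracting 15 months from April 5, 2121:
month 4 − 15 = -11, which is month 1 of year 2120 → January 2120.
Day 5 is valid in January, giving January 5, 2120.
Counting forward 600 days from January 5, 2120:
January has 31 days, so 31 − 5 = 26 days remain after January 5, 2120; 600 − 26 = 574 left.
February 2120 has 29 days (2120 is a leap year): 574 − 29 = 545 left.
March 2120 has 31 days: 545 − 31 = 514 left.
April 2120 has 30 days: 514 − 30 = 484 left.
May 2120 has 31 days: 484 − 31 = 453 left.
June 2120 has 30 days: 453 − 30 = 423 left.
July 2120 has 31 days: 423 − 31 = 392 left.
August 2120 has 31 days: 392 − 31 = 361 left.
September 2120 has 30 days: 361 − 30 = 331 left.
October 2120 has 31 days: 331 − 31 = 300 left.
November 2120 has 30 days: 300 − 30 = 270 left.
December 2120 has 31 days: 270 − 31 = 239 left.
January 2121 has 31 days: 239 − 31 = 208 left.
February 2121 has 28 days (2121 is not a leap year): 208 − 28 = 180 left.
March 2121 has 31 days: 180 − 31 = 149 left.
April 2121 has 30 days: 149 − 30 = 119 left.
May 2121 has 31 days: 119 − 31 = 88 left.
June 2121 has 30 days: 88 − 30 = 58 left.
July 2121 has 31 days: 58 − 31 = 27 left.
27 days into August 2121 → August 27, 2121.
Going back 25 weeks (= 175 days) from August 27, 2121:
Going back 27 days from August 27, 2121 reaches the end of the previous month; 175 − 27 = 148 left.
July 2121 has 31 days: 148 − 31 = 117 left.
June 2121 has 30 days: 117 − 30 = 87 left.
May 2121 has 31 days: 87 − 31 = 56 left.
April 2121 has 30 days: 56 − 30 = 26 left.
March 2121 has 31 days; 31 − 26 = 5 → March 5, 2121.

March 5, 2121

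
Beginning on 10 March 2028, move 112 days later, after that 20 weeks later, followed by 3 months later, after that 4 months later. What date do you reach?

June 17, 2029

Advancing 112 days from March 10, 2028:
March has 31 days, so 31 − 10 = 21 days remain after March 10, 2028; 112 − 21 = 91 left.
April 2028 has 30 days: 91 − 30 = 61 left.
May 2028 has 31 days: 61 − 31 = 30 left.
30 days into June 2028 → June 30, 2028.
Advancing 20 weeks (= 140 days) from June 30, 2028:
June has 30 days, so 30 − 30 = 0 days remain after June 30, 2028; 140 − 0 = 140 left.
July 2028 has 31 days: 140 − 31 = 109 left.
August 2028 has 31 days: 109 − 31 = 78 left.
September 2028 has 30 days: 78 − 30 = 48 left.
October 2028 has 31 days: 48 − 31 = 17 left.
17 days into November 2028 → November 17, 2028.
Counting forward 3 months from November 17, 2028:
month 11 + 3 = 14, which is month 2 of year 2029 → February 2029.
Day 17 is valid in February, giving February 17, 2029.
Adding 4 months from February 17, 2029:
month 2 + 4 = 6 → June 2029.
Day 17 is valid in June, giving June 17, 2029.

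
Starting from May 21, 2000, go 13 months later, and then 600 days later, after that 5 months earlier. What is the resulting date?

Adding 13 months from May 21, 2000:
month 5 + 13 = 18, which is month 6 of year 2001 → June 2001.
Day 21 is valid in June, giving June 21, 2001.
Advancing 600 days from June 21, 2001:
June has 30 days, so 30 − 21 = 9 days remain after June 21, 2001; 600 − 9 = 591 left.
July 2001 has 31 days: 591 − 31 = 560 left.
August 2001 has 31 days: 560 − 31 = 529 left.
September 2001 has 30 days: 529 − 30 = 499 left.
October 2001 has 31 days: 499 − 31 = 468 left.
November 2001 has 30 days: 468 − 30 = 438 left.
December 2001 has 31 days: 438 − 31 = 407 left.
January 2002 has 31 days: 407 − 31 = 376 left.
February 2002 has 28 days (2002 is not a leap year): 376 − 28 = 348 left.
March 2002 has 31 days: 348 − 31 = 317 left.
April 2002 has 30 days: 317 − 30 = 287 left.
May 2002 has 31 days: 287 − 31 = 256 left.
June 2002 has 30 days: 256 − 30 = 226 left.
July 2002 has 31 days: 226 − 31 = 195 left.
August 2002 has 31 days: 195 − 31 = 164 left.
September 2002 has 30 days: 164 − 30 = 134 left.
October 2002 has 31 days: 134 − 31 = 103 left.
November 2002 has 30 days: 103 − 30 = 73 left.
December 2002 has 31 days: 73 − 31 = 42 left.
January 2003 has 31 days: 42 − 31 = 11 left.
11 days into February 2003 → February 11, 2003.
Going back 5 months from February 11, 2003:
month 2 − 5 = -3, which is month 9 of year 2002 → September 2002.
Day 11 is valid in September, giving September 11, 2002.

September 11, 2002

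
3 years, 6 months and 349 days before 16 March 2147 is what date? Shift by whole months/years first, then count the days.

October 2, 2142

Counting back 3 years, 6 months and 349 days from March 16, 2147: first the month/year part, then the days.
-3 years → 2144; month 3 − 6 = -3, which is month 9 of year 2143 → September 2143.
Day 16 is valid in September, giving September 16, 2143.
Now subtract 349 days from September 16, 2143.
Going back 16 days from September 16, 2143 reaches the end of the previous month; 349 − 16 = 333 left.
August 2143 has 31 days: 333 − 31 = 302 left.
July 2143 has 31 days: 302 − 31 = 271 left.
June 2143 has 30 days: 271 − 30 = 241 left.
May 2143 has 31 days: 241 − 31 = 210 left.
April 2143 has 30 days: 210 − 30 = 180 left.
March 2143 has 31 days: 180 − 31 = 149 left.
February 2143 has 28 days (2143 is not a leap year): 149 − 28 = 121 left.
January 2143 has 31 days: 121 − 31 = 90 left.
December 2142 has 31 days: 90 − 31 = 59 left.
November 2142 has 30 days: 59 − 30 = 29 left.
October 2142 has 31 days; 31 − 29 = 2 → October 2, 2142.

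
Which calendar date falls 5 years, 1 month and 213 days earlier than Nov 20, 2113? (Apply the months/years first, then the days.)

Going back 5 years, 1 month and 213 days from November 20, 2113: first the month/year part, then the days.
-5 years → 2108; month 11 − 1 = 10 → October 2108.
Day 20 is valid in October, giving October 20, 2108.
Now subtract 213 days from October 20, 2108.
Going back 20 days from October 20, 2108 reaches the end of the previous month; 213 − 20 = 193 left.
September 2108 has 30 days: 193 − 30 = 163 left.
August 2108 has 31 days: 163 − 31 = 132 left.
July 2108 has 31 days: 132 − 31 = 101 left.
June 2108 has 30 days: 101 − 30 = 71 left.
May 2108 has 31 days: 71 − 31 = 40 left.
April 2108 has 30 days: 40 − 30 = 10 left.
March 2108 has 31 days; 31 − 10 = 21 → March 21, 2108.

March 21, 2108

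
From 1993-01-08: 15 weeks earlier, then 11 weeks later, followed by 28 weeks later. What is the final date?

Counting back 15 weeks (= 105 days) from January 8, 1993:
Going back 8 days from January 8, 1993 reaches the end of the previous month; 105 − 8 = 97 left.
December 1992 has 31 days: 97 − 31 = 66 left.
November 1992 has 30 days: 66 − 30 = 36 left.
October 1992 has 31 days: 36 − 31 = 5 left.
September 1992 has 30 days; 30 − 5 = 25 → September 25, 1992.
Adding 11 weeks (= 77 days) from September 25, 1992:
September has 30 days, so 30 − 25 = 5 days remain after September 25, 1992; 77 − 5 = 72 left.
October 1992 has 31 days: 72 − 31 = 41 left.
November 1992 has 30 days: 41 − 30 = 11 left.
11 days into December 1992 → December 11, 1992.
Advancing 28 weeks (= 196 days) from December 11, 1992:
December has 31 days, so 31 − 11 = 20 days remain after December 11, 1992; 196 − 20 = 176 left.
January 1993 has 31 days: 176 − 31 = 145 left.
February 1993 has 28 days (1993 is not a leap year): 145 − 28 = 117 left.
March 1993 has 31 days: 117 − 31 = 86 left.
April 1993 has 30 days: 86 − 30 = 56 left.
May 1993 has 31 days: 56 − 31 = 25 left.
25 days into June 1993 → June 25, 1993.

June 25, 1993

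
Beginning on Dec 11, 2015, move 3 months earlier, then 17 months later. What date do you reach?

February 11, 2017

Counting back 3 months from December 11, 2015:
month 12 − 3 = 9 → September 2015.
Day 11 is valid in September, giving September 11, 2015.
Advancing 17 months from September 11, 2015:
month 9 + 17 = 26, which is month 2 of year 2017 → February 2017.
Day 11 is valid in February, giving February 11, 2017.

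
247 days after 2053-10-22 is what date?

June 26, 2054

Advancing 247 days from October 22, 2053.
October has 31 days, so 31 − 22 = 9 days remain after October 22, 2053; 247 − 9 = 238 left.
November 2053 has 30 days: 238 − 30 = 208 left.
December 2053 has 31 days: 208 − 31 = 177 left.
January 2054 has 31 days: 177 − 31 = 146 left.
February 2054 has 28 days (2054 is not a leap year): 146 − 28 = 118 left.
March 2054 has 31 days: 118 − 31 = 87 left.
April 2054 has 30 days: 87 − 30 = 57 left.
May 2054 has 31 days: 57 − 31 = 26 left.
26 days into June 2054 → June 26, 2054.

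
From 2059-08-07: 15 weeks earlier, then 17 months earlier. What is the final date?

Subtracting 15 weeks (= 105 days) from August 7, 2059:
Going back 7 days from August 7, 2059 reaches the end of the previous month; 105 − 7 = 98 left.
July 2059 has 31 days: 98 − 31 = 67 left.
June 2059 has 30 days: 67 − 30 = 37 left.
May 2059 has 31 days: 37 − 31 = 6 left.
April 2059 has 30 days; 30 − 6 = 24 → April 24, 2059.
Subtracting 17 months from April 24, 2059:
month 4 − 17 = -13, which is month 11 of year 2057 → November 2057.
Day 24 is valid in November, giving November 24, 2057.

November 24, 2057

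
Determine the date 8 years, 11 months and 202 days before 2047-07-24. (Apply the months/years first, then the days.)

Counting back 8 years, 11 months and 202 days from July 24, 2047: first the month/year part, then the days.
-8 years → 2039; month 7 − 11 = -4, which is month 8 of year 2038 → August 2038.
Day 24 is valid in August, giving August 24, 2038.
Now subtract 202 days from August 24, 2038.
Going back 24 days from August 24, 2038 reaches the end of the previous month; 202 − 24 = 178 left.
July 2038 has 31 days: 178 − 31 = 147 left.
June 2038 has 30 days: 147 − 30 = 117 left.
May 2038 has 31 days: 117 − 31 = 86 left.
April 2038 has 30 days: 86 − 30 = 56 left.
March 2038 has 31 days: 56 − 31 = 25 left.
February 2038 has 28 days; 28 − 25 = 3 → February 3, 2038.

February 3, 2038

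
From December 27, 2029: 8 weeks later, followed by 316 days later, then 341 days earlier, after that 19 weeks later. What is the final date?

June 9, 2030

Advancing 8 weeks (= 56 days) from December 27, 2029:
December has 31 days, so 31 − 27 = 4 days remain after December 27, 2029; 56 − 4 = 52 left.
January 2030 has 31 days: 52 − 31 = 21 left.
21 days into February 2030 → February 21, 2030.
Advancing 316 days from February 21, 2030:
February has 28 days, so 28 − 21 = 7 days remain after February 21, 2030; 316 − 7 = 309 left.
March 2030 has 31 days: 309 − 31 = 278 left.
April 2030 has 30 days: 278 − 30 = 248 left.
May 2030 has 31 days: 248 − 31 = 217 left.
June 2030 has 30 days: 217 − 30 = 187 left.
July 2030 has 31 days: 187 − 31 = 156 left.
August 2030 has 31 days: 156 − 31 = 125 left.
September 2030 has 30 days: 125 − 30 = 95 left.
October 2030 has 31 days: 95 − 31 = 64 left.
November 2030 has 30 days: 64 − 30 = 34 left.
December 2030 has 31 days: 34 − 31 = 3 left.
3 days into January 2031 → January 3, 2031.
Subtracting 341 days from January 3, 2031:
Going back 3 days from January 3, 2031 reaches the end of the previous month; 341 − 3 = 338 left.
December 2030 has 31 days: 338 − 31 = 307 left.
November 2030 has 30 days: 307 − 30 = 277 left.
October 2030 has 31 days: 277 − 31 = 246 left.
September 2030 has 30 days: 246 − 30 = 216 left.
August 2030 has 31 days: 216 − 31 = 185 left.
July 2030 has 31 days: 185 − 31 = 154 left.
June 2030 has 30 days: 154 − 30 = 124 left.
May 2030 has 31 days: 124 − 31 = 93 left.
April 2030 has 30 days: 93 − 30 = 63 left.
March 2030 has 31 days: 63 − 31 = 32 left.
February 2030 has 28 days (2030 is not a leap year): 32 − 28 = 4 left.
January 2030 has 31 days; 31 − 4 = 27 → January 27, 2030.
Adding 19 weeks (= 133 days) from January 27, 2030:
January has 31 days, so 31 − 27 = 4 days remain after January 27, 2030; 133 − 4 = 129 left.
February 2030 has 28 days (2030 is not a leap year): 129 − 28 = 101 left.
March 2030 has 31 days: 101 − 31 = 70 left.
April 2030 has 30 days: 70 − 30 = 40 left.
May 2030 has 31 days: 40 − 31 = 9 left.
9 days into June 2030 → June 9, 2030.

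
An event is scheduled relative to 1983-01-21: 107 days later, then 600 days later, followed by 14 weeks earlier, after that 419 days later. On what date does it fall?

November 14, 1985

Adding 107 days from January 21, 1983:
January has 31 days, so 31 − 21 = 10 days remain after January 21, 1983; 107 − 10 = 97 left.
February 1983 has 28 days (1983 is not a leap year): 97 − 28 = 69 left.
March 1983 has 31 days: 69 − 31 = 38 left.
April 1983 has 30 days: 38 − 30 = 8 left.
8 days into May 1983 → May 8, 1983.
Adding 600 days from May 8, 1983:
May has 31 days, so 31 − 8 = 23 days remain after May 8, 1983; 600 − 23 = 577 left.
June 1983 has 30 days: 577 − 30 = 547 left.
July 1983 has 31 days: 547 − 31 = 516 left.
August 1983 has 31 days: 516 − 31 = 485 left.
September 1983 has 30 days: 485 − 30 = 455 left.
October 1983 has 31 days: 455 − 31 = 424 left.
November 1983 has 30 days: 424 − 30 = 394 left.
December 1983 has 31 days: 394 − 31 = 363 left.
January 1984 has 31 days: 363 − 31 = 332 left.
February 1984 has 29 days (1984 is a leap year): 332 − 29 = 303 left.
March 1984 has 31 days: 303 − 31 = 272 left.
April 1984 has 30 days: 272 − 30 = 242 left.
May 1984 has 31 days: 242 − 31 = 211 left.
June 1984 has 30 days: 211 − 30 = 181 left.
July 1984 has 31 days: 181 − 31 = 150 left.
August 1984 has 31 days: 150 − 31 = 119 left.
September 1984 has 30 days: 119 − 30 = 89 left.
October 1984 has 31 days: 89 − 31 = 58 left.
November 1984 has 30 days: 58 − 30 = 28 left.
28 days into December 1984 → December 28, 1984.
Going back 14 weeks (= 98 days) from December 28, 1984:
Going back 28 days from December 28, 1984 reaches the end of the previous month; 98 − 28 = 70 left.
November 1984 has 30 days: 70 − 30 = 40 left.
October 1984 has 31 days: 40 − 31 = 9 left.
September 1984 has 30 days; 30 − 9 = 21 → September 21, 1984.
Counting forward 419 days from September 21, 1984:
September has 30 days, so 30 − 21 = 9 days remain after September 21, 1984; 419 − 9 = 410 left.
October 1984 has 31 days: 410 − 31 = 379 left.
November 1984 has 30 days: 379 − 30 = 349 left.
December 1984 has 31 days: 349 − 31 = 318 left.
January 1985 has 31 days: 318 − 31 = 287 left.
February 1985 has 28 days (1985 is not a leap year): 287 − 28 = 259 left.
March 1985 has 31 days: 259 − 31 = 228 left.
April 1985 has 30 days: 228 − 30 = 198 left.
May 1985 has 31 days: 198 − 31 = 167 left.
June 1985 has 30 days: 167 − 30 = 137 left.
July 1985 has 31 days: 137 − 31 = 106 left.
August 1985 has 31 days: 106 − 31 = 75 left.
September 1985 has 30 days: 75 − 30 = 45 left.
October 1985 has 31 days: 45 − 31 = 14 left.
14 days into November 1985 → November 14, 1985.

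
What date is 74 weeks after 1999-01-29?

June 30, 2000

Adding 74 weeks = 518 days from January 29, 1999.
January has 31 days, so 31 − 29 = 2 days remain after January 29, 1999; 518 − 2 = 516 left.
February 1999 has 28 days (1999 is not a leap year): 516 − 28 = 488 left.
March 1999 has 31 days: 488 − 31 = 457 left.
April 1999 has 30 days: 457 − 30 = 427 left.
May 1999 has 31 days: 427 − 31 = 396 left.
June 1999 has 30 days: 396 − 30 = 366 left.
July 1999 has 31 days: 366 − 31 = 335 left.
August 1999 has 31 days: 335 − 31 = 304 left.
September 1999 has 30 days: 304 − 30 = 274 left.
October 1999 has 31 days: 274 − 31 = 243 left.
November 1999 has 30 days: 243 − 30 = 213 left.
December 1999 has 31 days: 213 − 31 = 182 left.
January 2000 has 31 days: 182 − 31 = 151 left.
February 2000 has 29 days (2000 is a leap year (divisible by 400)): 151 − 29 = 122 left.
March 2000 has 31 days: 122 − 31 = 91 left.
April 2000 has 30 days: 91 − 30 = 61 left.
May 2000 has 31 days: 61 − 31 = 30 left.
30 days into June 2000 → June 30, 2000.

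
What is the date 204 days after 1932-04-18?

Adding 204 days from April 18, 1932.
April has 30 days, so 30 − 18 = 12 days remain after April 18, 1932; 204 − 12 = 192 left.
May 1932 has 31 days: 192 − 31 = 161 left.
June 1932 has 30 days: 161 − 30 = 131 left.
July 1932 has 31 days: 131 − 31 = 100 left.
August 1932 has 31 days: 100 − 31 = 69 left.
September 1932 has 30 days: 69 − 30 = 39 left.
October 1932 has 31 days: 39 − 31 = 8 left.
8 days into November 1932 → November 8, 1932.

November 8, 1932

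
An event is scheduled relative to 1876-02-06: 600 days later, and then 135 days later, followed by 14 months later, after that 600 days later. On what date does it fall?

November 30, 1880

Advancing 600 days from February 6, 1876:
February has 29 days, so 29 − 6 = 23 days remain after February 6, 1876; 600 − 23 = 577 left.
March 1876 has 31 days: 577 − 31 = 546 left.
April 1876 has 30 days: 546 − 30 = 516 left.
May 1876 has 31 days: 516 − 31 = 485 left.
June 1876 has 30 days: 485 − 30 = 455 left.
July 1876 has 31 days: 455 − 31 = 424 left.
August 1876 has 31 days: 424 − 31 = 393 left.
September 1876 has 30 days: 393 − 30 = 363 left.
October 1876 has 31 days: 363 − 31 = 332 left.
November 1876 has 30 days: 332 − 30 = 302 left.
December 1876 has 31 days: 302 − 31 = 271 left.
January 1877 has 31 days: 271 − 31 = 240 left.
February 1877 has 28 days (1877 is not a leap year): 240 − 28 = 212 left.
March 1877 has 31 days: 212 − 31 = 181 left.
April 1877 has 30 days: 181 − 30 = 151 left.
May 1877 has 31 days: 151 − 31 = 120 left.
June 1877 has 30 days: 120 − 30 = 90 left.
July 1877 has 31 days: 90 − 31 = 59 left.
August 1877 has 31 days: 59 − 31 = 28 left.
28 days into September 1877 → September 28, 1877.
Counting forward 135 days from September 28, 1877:
September has 30 days, so 30 − 28 = 2 days remain after September 28, 1877; 135 − 2 = 133 left.
October 1877 has 31 days: 133 − 31 = 102 left.
November 1877 has 30 days: 102 − 30 = 72 left.
December 1877 has 31 days: 72 − 31 = 41 left.
January 1878 has 31 days: 41 − 31 = 10 left.
10 days into February 1878 → February 10, 1878.
Advancing 14 months from February 10, 1878:
month 2 + 14 = 16, which is month 4 of year 1879 → April 1879.
Day 10 is valid in April, giving April 10, 1879.
Counting forward 600 days from April 10, 1879:
April has 30 days, so 30 − 10 = 20 days remain after April 10, 1879; 600 − 20 = 580 left.
May 1879 has 31 days: 580 − 31 = 549 left.
June 1879 has 30 days: 549 − 30 = 519 left.
July 1879 has 31 days: 519 − 31 = 488 left.
August 1879 has 31 days: 488 − 31 = 457 left.
September 1879 has 30 days: 457 − 30 = 427 left.
October 1879 has 31 days: 427 − 31 = 396 left.
November 1879 has 30 days: 396 − 30 = 366 left.
December 1879 has 31 days: 366 − 31 = 335 left.
January 1880 has 31 days: 335 − 31 = 304 left.
February 1880 has 29 days (1880 is a leap year): 304 − 29 = 275 left.
March 1880 has 31 days: 275 − 31 = 244 left.
April 1880 has 30 days: 244 − 30 = 214 left.
May 1880 has 31 days: 214 − 31 = 183 left.
June 1880 has 30 days: 183 − 30 = 153 left.
July 1880 has 31 days: 153 − 31 = 122 left.
August 1880 has 31 days: 122 − 31 = 91 left.
September 1880 has 30 days: 91 − 30 = 61 left.
October 1880 has 31 days: 61 − 31 = 30 left.
30 days into November 1880 → November 30, 1880.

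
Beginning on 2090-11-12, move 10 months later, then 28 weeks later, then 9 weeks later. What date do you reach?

Advancing 10 months from November 12, 2090:
month 11 + 10 = 21, which is month 9 of year 2091 → September 2091.
Day 12 is valid in September, giving September 12, 2091.
Counting forward 28 weeks (= 196 days) from September 12, 2091:
September has 30 days, so 30 − 12 = 18 days remain after September 12, 2091; 196 − 18 = 178 left.
October 2091 has 31 days: 178 − 31 = 147 left.
November 2091 has 30 days: 147 − 30 = 117 left.
December 2091 has 31 days: 117 − 31 = 86 left.
January 2092 has 31 days: 86 − 31 = 55 left.
February 2092 has 29 days (2092 is a leap year): 55 − 29 = 26 left.
26 days into March 2092 → March 26, 2092.
Counting forward 9 weeks (= 63 days) from March 26, 2092:
March has 31 days, so 31 − 26 = 5 days remain after March 26, 2092; 63 − 5 = 58 left.
April 2092 has 30 days: 58 − 30 = 28 left.
28 days into May 2092 → May 28, 2092.

May 28, 2092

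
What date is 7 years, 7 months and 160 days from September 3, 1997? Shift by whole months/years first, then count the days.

Counting forward 7 years, 7 months and 160 days from September 3, 1997: first the month/year part, then the days.
+7 years → 2004; month 9 + 7 = 16, which is month 4 of year 2005 → April 2005.
Day 3 is valid in April, giving April 3, 2005.
Now add 160 days from April 3, 2005.
April has 30 days, so 30 − 3 = 27 days remain after April 3, 2005; 160 − 27 = 133 left.
May 2005 has 31 days: 133 − 31 = 102 left.
June 2005 has 30 days: 102 − 30 = 72 left.
July 2005 has 31 days: 72 − 31 = 41 left.
August 2005 has 31 days: 41 − 31 = 10 left.
10 days into September 2005 → September 10, 2005.

September 10, 2005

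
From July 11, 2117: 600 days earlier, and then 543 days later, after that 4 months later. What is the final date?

Going back 600 days from July 11, 2117:
Going back 11 days from July 11, 2117 reaches the end of the previous month; 600 − 11 = 589 left.
June 2117 has 30 days: 589 − 30 = 559 left.
May 2117 has 31 days: 559 − 31 = 528 left.
April 2117 has 30 days: 528 − 30 = 498 left.
March 2117 has 31 days: 498 − 31 = 467 left.
February 2117 has 28 days (2117 is not a leap year): 467 − 28 = 439 left.
January 2117 has 31 days: 439 − 31 = 408 left.
December 2116 has 31 days: 408 − 31 = 377 left.
November 2116 has 30 days: 377 − 30 = 347 left.
October 2116 has 31 days: 347 − 31 = 316 left.
September 2116 has 30 days: 316 − 30 = 286 left.
August 2116 has 31 days: 286 − 31 = 255 left.
July 2116 has 31 days: 255 − 31 = 224 left.
June 2116 has 30 days: 224 − 30 = 194 left.
May 2116 has 31 days: 194 − 31 = 163 left.
April 2116 has 30 days: 163 − 30 = 133 left.
March 2116 has 31 days: 133 − 31 = 102 left.
February 2116 has 29 days (2116 is a leap year): 102 − 29 = 73 left.
January 2116 has 31 days: 73 − 31 = 42 left.
December 2115 has 31 days: 42 − 31 = 11 left.
November 2115 has 30 days; 30 − 11 = 19 → November 19, 2115.
Adding 543 days from November 19, 2115:
November has 30 days, so 30 − 19 = 11 days remain after November 19, 2115; 543 − 11 = 532 left.
December 2115 has 31 days: 532 − 31 = 501 left.
January 2116 has 31 days: 501 − 31 = 470 left.
February 2116 has 29 days (2116 is a leap year): 470 − 29 = 441 left.
March 2116 has 31 days: 441 − 31 = 410 left.
April 2116 has 30 days: 410 − 30 = 380 left.
May 2116 has 31 days: 380 − 31 = 349 left.
June 2116 has 30 days: 349 − 30 = 319 left.
July 2116 has 31 days: 319 − 31 = 288 left.
August 2116 has 31 days: 288 − 31 = 257 left.
September 2116 has 30 days: 257 − 30 = 227 left.
October 2116 has 31 days: 227 − 31 = 196 left.
November 2116 has 30 days: 196 − 30 = 166 left.
December 2116 has 31 days: 166 − 31 = 135 left.
January 2117 has 31 days: 135 − 31 = 104 left.
February 2117 has 28 days (2117 is not a leap year): 104 − 28 = 76 left.
March 2117 has 31 days: 76 − 31 = 45 left.
April 2117 has 30 days: 45 − 30 = 15 left.
15 days into May 2117 → May 15, 2117.
Counting forward 4 months from May 15, 2117:
month 5 + 4 = 9 → September 2117.
Day 15 is valid in September, giving September 15, 2117.

September 15, 2117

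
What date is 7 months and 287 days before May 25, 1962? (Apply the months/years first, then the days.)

Subtracting 7 months and 287 days from May 25, 1962: first the month/year part, then the days.
month 5 − 7 = -2, which is month 10 of year 1961 → October 1961.
Day 25 is valid in October, giving October 25, 1961.
Now subtract 287 days from October 25, 1961.
Going back 25 days from October 25, 1961 reaches the end of the previous month; 287 − 25 = 262 left.
September 1961 has 30 days: 262 − 30 = 232 left.
August 1961 has 31 days: 232 − 31 = 201 left.
July 1961 has 31 days: 201 − 31 = 170 left.
June 1961 has 30 days: 170 − 30 = 140 left.
May 1961 has 31 days: 140 − 31 = 109 left.
April 1961 has 30 days: 109 − 30 = 79 left.
March 1961 has 31 days: 79 − 31 = 48 left.
February 1961 has 28 days (1961 is not a leap year): 48 − 28 = 20 left.
January 1961 has 31 days; 31 − 20 = 11 → January 11, 1961.

January 11, 1961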